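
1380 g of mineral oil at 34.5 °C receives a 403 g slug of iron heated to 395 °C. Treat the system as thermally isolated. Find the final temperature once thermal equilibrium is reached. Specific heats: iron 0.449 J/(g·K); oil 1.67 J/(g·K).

T_f ≈ 60.7 °C

T_f is the heat-capacity-weighted average of the initial temperatures:
T_f = (180.95*395 + 2304.6*34.5) / (180.95 + 2304.6)
    = 150983 / 2485.5 ≈ 60.74 °C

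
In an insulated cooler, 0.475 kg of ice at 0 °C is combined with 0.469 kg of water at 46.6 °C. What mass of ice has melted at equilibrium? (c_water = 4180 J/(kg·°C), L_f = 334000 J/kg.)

m_melted ≈ 0.274 kg

Cooling the water to 0 °C releases 0.469×4180×46.6 = 91356 J.
Fully melting the ice requires m_ice L_f = 0.475×334000 = 158650 J.
That's not enough to melt it all — equilibrium is at 0 °C with ice remaining.
m_melt = 91356 / L_f = 0.2735 kg.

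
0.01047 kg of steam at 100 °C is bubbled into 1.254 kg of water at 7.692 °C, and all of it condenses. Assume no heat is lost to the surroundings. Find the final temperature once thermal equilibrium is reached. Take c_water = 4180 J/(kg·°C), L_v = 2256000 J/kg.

T_f ≈ 12.9 °C

Sum of m c ΔT and latent-heat terms is zero:
steam→water at 100 °C releases m L_v = 0.01047·2256000 = 23620
  condensed water 100 °C→T: 43.76(T − 100)
  original water: 5241.7(T − 7.692)
5285.5 T = 23620 + 4376.5 + 40319 = 68316
T ≈ 12.93 °C (< 100 °C, so full condensation is consistent).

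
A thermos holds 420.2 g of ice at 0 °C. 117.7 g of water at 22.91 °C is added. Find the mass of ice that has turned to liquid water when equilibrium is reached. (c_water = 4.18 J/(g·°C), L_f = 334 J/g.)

Cooling the water to 0 °C releases 117.7×4.18×22.91 = 11271 J.
Fully melting the ice requires m_ice L_f = 420.2×334 = 140347 J.
11271 J < 140347 J, so only part of the ice melts and the system sits at 0 °C.
Mass melted = 11271/334 ≈ 33.75 g.

m_melted ≈ 33.7 g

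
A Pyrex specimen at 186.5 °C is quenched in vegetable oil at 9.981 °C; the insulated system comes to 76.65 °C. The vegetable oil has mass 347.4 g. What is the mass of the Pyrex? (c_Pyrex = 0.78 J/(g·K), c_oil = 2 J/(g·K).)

m ≈ 541 g

Heat gained plus heat lost sum to zero:
m×0.78×(76.65 − 186.5) + 347.4×2×(76.65 − 9.981) = 0
-85.68 m = -46322
m = -46322/-85.68 ≈ 540.6 g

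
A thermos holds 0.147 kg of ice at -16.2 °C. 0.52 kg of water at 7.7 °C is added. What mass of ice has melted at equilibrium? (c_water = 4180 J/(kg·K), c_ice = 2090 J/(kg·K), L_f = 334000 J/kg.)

m_melted ≈ 0.0352 kg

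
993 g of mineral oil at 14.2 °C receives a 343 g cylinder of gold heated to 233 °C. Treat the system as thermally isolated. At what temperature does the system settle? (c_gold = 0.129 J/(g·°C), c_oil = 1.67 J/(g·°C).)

T_f ≈ 19.9 °C

Set heat shed by the hot body equal to heat absorbed by the cold body:
343*0.129*(233 − T) = 993*1.67*(T − 14.2)
44.25(233 − T) = 1658.3(T − 14.2)
1702.6 T = 33858  ⇒  T ≈ 19.89 °C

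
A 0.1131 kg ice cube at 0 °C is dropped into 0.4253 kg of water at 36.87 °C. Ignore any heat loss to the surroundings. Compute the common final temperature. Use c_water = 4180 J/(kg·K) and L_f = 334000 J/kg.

T_f ≈ 12.3 °C

Energy conservation, ΣQ = 0:
fusion: m_ice L_f = 0.1131×334000 = 37775
  meltwater 0→T: 0.1131×4180×T = 472.76 T
  water cools: 0.4253×4180×(T − 36.87) = 1777.8(T − 36.87)
2250.5 T = 65546 − 37775 = 27770
T ≈ 12.34 °C. Since T > 0 °C, the all-ice-melts assumption holds.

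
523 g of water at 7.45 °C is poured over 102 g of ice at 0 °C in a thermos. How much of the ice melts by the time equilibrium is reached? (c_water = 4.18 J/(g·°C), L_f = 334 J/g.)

Water can give up m c ΔT = 523×4.18×7.45 = 16287 J before reaching 0 °C.
To melt every bit of ice: 102×334 = 34068 J.
Since 16287 < 34068 J, not all the ice melts; equilibrium is at 0 °C.
Mass melted = 16287/334 ≈ 48.76 g.

m_melted ≈ 48.8 g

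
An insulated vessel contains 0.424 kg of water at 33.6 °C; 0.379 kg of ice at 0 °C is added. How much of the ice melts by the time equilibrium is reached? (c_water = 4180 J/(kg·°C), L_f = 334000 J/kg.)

m_melted ≈ 0.178 kg

Heat available from the water dropping to 0 °C: 0.424×4180×33.6 = 59550 J.
Melting all 0.379 kg of ice would need 0.379×334000 = 126586 J.
That's not enough to melt it all — equilibrium is at 0 °C with ice remaining.
Mass melted = 59550/334000 ≈ 0.1783 kg.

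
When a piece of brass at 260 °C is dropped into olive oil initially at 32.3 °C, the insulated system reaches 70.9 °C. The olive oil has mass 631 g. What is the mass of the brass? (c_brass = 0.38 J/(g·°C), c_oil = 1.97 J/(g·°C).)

m ≈ 668 g

|Q_brass| = |Q_oil|:
m·0.38·(260 − 70.9) = 631·1.97·(70.9 − 32.3)
71.86 m = 47983  ⇒  m ≈ 667.7 g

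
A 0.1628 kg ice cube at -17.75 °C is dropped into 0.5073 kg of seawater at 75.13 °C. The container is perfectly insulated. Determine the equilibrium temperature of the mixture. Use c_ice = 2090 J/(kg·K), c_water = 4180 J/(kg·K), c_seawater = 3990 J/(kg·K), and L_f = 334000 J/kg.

Energy balance with sensible and latent terms:
ice -17.75→0 °C: 0.1628·2090·17.75 = 6039.5; fusion: m_ice L_f = 0.1628·334000 = 54375; warm the meltwater: 680.5 T; seawater: 2024.1(T − 75.13)
2704.6 T = 152073 − 60415 = 91658
T ≈ 33.89 °C — above 0 °C, consistent with complete melting.

T_f ≈ 33.9 °C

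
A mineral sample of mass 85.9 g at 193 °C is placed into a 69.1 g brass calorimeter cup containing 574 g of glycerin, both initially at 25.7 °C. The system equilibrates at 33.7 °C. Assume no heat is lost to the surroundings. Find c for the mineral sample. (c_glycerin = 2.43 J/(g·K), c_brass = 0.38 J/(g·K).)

c ≈ 0.831 J/(g·K)

Setting the total heat transfer to zero:
85.9·c·(33.7 − 193) + 574·2.43·(33.7 − 25.7) + 69.1·0.38·(33.7 − 25.7) = 0
-13684 c = -11369
c = -11369/-13684 ≈ 0.8308 J/(g·K)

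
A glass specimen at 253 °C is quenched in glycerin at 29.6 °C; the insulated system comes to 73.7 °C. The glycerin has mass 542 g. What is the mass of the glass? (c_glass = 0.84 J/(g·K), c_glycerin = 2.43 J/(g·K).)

Let T be the final temperature. ΣQ_i = 0:
m·0.84·(73.7 − 253) + 542·2.43·(73.7 − 29.6) = 0
-150.61 m = -58082
m = -58082/-150.61 ≈ 385.6 g

m ≈ 386 g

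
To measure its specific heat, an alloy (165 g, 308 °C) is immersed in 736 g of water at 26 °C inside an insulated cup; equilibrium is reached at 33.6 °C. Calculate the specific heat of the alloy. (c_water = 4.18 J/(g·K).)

c ≈ 0.516 J/(g·K)

Heat lost by the alloy = heat gained by the water:
165×c×(308 − 33.6) = 736×4.18×(33.6 − 26)
45276 c = 23381  ⇒  c ≈ 0.5164 J/(g·K)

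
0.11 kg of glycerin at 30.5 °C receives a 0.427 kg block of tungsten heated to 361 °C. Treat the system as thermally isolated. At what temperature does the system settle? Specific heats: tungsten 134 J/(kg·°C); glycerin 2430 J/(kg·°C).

T_f ≈ 88.8 °C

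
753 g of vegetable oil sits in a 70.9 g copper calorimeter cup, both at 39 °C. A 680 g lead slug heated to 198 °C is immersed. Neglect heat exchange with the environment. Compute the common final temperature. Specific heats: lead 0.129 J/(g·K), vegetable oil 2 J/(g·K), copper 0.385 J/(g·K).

T_f is the heat-capacity-weighted average of the initial temperatures:
T_f = (87.72×198 + 1506×39 + 27.3×39) / (87.72 + 1506 + 27.3)
    = 77167 / 1621 ≈ 47.60 °C

T_f ≈ 47.6 °C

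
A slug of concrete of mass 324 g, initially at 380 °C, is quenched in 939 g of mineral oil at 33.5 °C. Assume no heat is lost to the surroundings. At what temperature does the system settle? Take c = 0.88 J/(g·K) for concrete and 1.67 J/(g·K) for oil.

T_f ≈ 86.8 °C

Heat lost by the concrete equals heat gained by the oil:
324*0.88*(380 − T) = 939*1.67*(T − 33.5)
285.12(380 − T) = 1568.1(T − 33.5)
1853.2 T = 160878  ⇒  T ≈ 86.81 °C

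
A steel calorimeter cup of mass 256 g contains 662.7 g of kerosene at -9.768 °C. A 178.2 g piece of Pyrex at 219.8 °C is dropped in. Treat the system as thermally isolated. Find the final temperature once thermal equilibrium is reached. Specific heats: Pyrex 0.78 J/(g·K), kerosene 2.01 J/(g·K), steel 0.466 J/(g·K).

T_f ≈ 10.3 °C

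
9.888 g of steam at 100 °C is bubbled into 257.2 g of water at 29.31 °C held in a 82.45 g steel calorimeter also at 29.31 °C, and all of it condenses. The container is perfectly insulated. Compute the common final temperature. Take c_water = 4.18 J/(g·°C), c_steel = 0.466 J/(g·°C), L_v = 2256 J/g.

Sum of m c ΔT and latent-heat terms is zero:
condense steam: −9.888·2256 = −22307; condensate cools 100→T: 9.888·4.18·(T − 100) = 41.33(T − 100); original water: 1075.1(T − 29.31); steel cup: 82.45·0.466·(T − 29.31) = 38.42(T − 29.31)
1154.8 T = 22307 + 4133.2 + 32637 = 59078
T ≈ 51.16 °C — below 100 °C, confirming all the steam condensed.

T_f ≈ 51.2 °C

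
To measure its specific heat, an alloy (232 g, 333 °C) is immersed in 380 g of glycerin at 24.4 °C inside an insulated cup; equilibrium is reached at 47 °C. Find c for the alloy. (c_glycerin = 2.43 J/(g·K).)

c ≈ 0.315 J/(g·K)

Let T be the final temperature. ΣQ_i = 0:
232×c×(47 − 333) + 380×2.43×(47 − 24.4) = 0
-66352 c = -20869
c = -20869/-66352 ≈ 0.3145 J/(g·K)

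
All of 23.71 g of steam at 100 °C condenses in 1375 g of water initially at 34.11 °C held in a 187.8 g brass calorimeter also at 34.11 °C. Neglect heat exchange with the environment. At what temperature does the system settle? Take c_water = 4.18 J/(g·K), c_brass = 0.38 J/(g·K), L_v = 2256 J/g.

T_f ≈ 44.3 °C

Net heat exchanged in the isolated system is zero:
steam→water at 100 °C releases m L_v = 23.71×2256 = 53490; condensate cools 100→T: 23.71×4.18×(T − 100) = 99.11(T − 100); original water: 5747.5(T − 34.11); brass cup: 187.8×0.38×(T − 34.11) = 71.36(T − 34.11)
5918 T = 53490 + 9910.8 + 198481 = 261882
T ≈ 44.25 °C, under the boiling point, so the assumption holds.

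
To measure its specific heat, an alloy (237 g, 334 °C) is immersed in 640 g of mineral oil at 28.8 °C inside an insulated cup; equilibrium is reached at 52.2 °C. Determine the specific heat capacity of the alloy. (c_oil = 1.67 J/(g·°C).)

c ≈ 0.374 J/(g·°C)

Setting the total heat transfer to zero:
237·c·(52.2 − 334) + 640·1.67·(52.2 − 28.8) = 0
-66787 c = -25010
c = -25010/-66787 ≈ 0.3745 J/(g·°C)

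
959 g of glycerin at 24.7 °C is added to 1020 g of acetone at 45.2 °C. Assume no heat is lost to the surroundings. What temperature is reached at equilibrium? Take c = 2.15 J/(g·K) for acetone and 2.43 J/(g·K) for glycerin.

Energy conservation, ΣQ = 0:
1020*2.15*(T − 45.2) + 959*2.43*(T − 24.7) = 0
2193(T − 45.2) + 2330.4(T − 24.7) = 0
(2193 + 2330.4) T = 2193*45.2 + 2330.4*24.7
T = 156684/4523.4 ≈ 34.64 °C

T_f ≈ 34.6 °C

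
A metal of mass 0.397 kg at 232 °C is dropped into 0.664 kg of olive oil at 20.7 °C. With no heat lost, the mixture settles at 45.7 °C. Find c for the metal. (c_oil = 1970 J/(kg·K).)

c ≈ 442 J/(kg·K)

Heat lost by the metal = heat gained by the oil:
0.397·c·(232 − 45.7) = 0.664·1970·(45.7 − 20.7)
73.96 c = 32702  ⇒  c ≈ 442.2 J/(kg·K)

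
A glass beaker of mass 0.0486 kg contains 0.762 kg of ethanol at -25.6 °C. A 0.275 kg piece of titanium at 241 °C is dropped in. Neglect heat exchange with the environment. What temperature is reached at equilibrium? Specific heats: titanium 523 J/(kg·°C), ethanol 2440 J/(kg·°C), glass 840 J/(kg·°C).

T_f ≈ -6.8 °C

Net heat exchanged in the isolated system is zero:
0.275×523×(T − 241) + 0.762×2440×(T − (-25.6)) + 0.0486×840×(T − (-25.6)) = 0
2043.9 T = -13981
T = -13981 / 2043.9 = -6.84 °C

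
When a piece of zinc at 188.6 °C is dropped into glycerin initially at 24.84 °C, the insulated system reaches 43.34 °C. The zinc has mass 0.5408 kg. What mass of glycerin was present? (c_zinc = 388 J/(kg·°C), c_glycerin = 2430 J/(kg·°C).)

m ≈ 0.678 kg

Energy conservation, ΣQ = 0:
0.5408·388·(43.34 − 188.6) + m·2430·(43.34 − 24.84) = 0
44955 m = 30480
m = 30480/44955 ≈ 0.678 kg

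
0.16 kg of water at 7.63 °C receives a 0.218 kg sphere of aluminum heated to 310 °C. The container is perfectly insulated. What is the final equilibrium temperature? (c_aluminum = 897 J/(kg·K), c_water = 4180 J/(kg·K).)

T_f ≈ 76.0 °C

Heat lost by the aluminum equals heat gained by the water:
0.218·897·(310 − T) = 0.16·4180·(T − 7.63)
195.55(310 − T) = 668.8(T − 7.63)
864.35 T = 65722  ⇒  T ≈ 76.04 °C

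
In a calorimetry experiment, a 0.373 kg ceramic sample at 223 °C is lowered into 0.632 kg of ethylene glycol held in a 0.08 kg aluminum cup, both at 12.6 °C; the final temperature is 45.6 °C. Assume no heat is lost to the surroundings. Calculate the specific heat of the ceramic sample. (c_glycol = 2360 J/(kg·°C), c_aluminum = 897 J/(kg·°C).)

c ≈ 780 J/(kg·°C)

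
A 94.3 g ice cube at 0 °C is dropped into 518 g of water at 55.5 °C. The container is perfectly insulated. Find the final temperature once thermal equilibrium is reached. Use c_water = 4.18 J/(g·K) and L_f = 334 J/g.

T_f ≈ 34.6 °C

Heat gained plus heat lost sum to zero:
latent heat to melt: 94.3×334 = 31496; warm the meltwater: 394.17 T; water cools: 518×4.18×(T − 55.5) = 2165.2(T − 55.5)
2559.4 T = 120171 − 31496 = 88675
T ≈ 34.65 °C — above 0 °C, consistent with complete melting.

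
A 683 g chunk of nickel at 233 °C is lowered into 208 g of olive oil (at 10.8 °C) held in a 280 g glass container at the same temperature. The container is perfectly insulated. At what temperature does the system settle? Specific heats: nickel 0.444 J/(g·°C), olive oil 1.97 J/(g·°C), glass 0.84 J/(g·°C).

T_f = Σ m_i c_i T_i / Σ m_i c_i:
T_f = (303.25*233 + 409.76*10.8 + 235.2*10.8) / (303.25 + 409.76 + 235.2)
    = 77623 / 948.21 ≈ 81.86 °C

T_f ≈ 81.9 °C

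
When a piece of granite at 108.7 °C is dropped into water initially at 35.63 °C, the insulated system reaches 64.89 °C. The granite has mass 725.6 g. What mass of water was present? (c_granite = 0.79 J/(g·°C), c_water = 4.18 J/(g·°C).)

m ≈ 205 g

Energy conservation, ΣQ = 0:
725.6×0.79×(64.89 − 108.7) + m×4.18×(64.89 − 35.63) = 0
122.31 m = 25113
m = 25113/122.31 ≈ 205.3 g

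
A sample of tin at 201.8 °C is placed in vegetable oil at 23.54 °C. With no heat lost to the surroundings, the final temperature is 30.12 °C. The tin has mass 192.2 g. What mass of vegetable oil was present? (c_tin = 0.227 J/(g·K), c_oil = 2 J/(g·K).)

m ≈ 569 g

Let T be the final temperature. ΣQ_i = 0:
192.2×0.227×(30.12 − 201.8) + m×2×(30.12 − 23.54) = 0
13.16 m = 7490.3
m = 7490.3/13.16 ≈ 569.2 g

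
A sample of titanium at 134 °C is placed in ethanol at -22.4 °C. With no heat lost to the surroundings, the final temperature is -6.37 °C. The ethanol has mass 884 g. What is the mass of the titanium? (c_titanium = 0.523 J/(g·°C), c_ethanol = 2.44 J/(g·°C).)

Setting the total heat transfer to zero:
m·0.523·(-6.37 − 134) + 884·2.44·(-6.37 − (-22.4)) = 0
-73.41 m = -34576
m = -34576/-73.41 ≈ 471 g

m ≈ 471 g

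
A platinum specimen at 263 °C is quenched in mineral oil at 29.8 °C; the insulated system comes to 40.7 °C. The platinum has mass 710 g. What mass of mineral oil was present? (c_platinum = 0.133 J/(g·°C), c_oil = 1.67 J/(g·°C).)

m ≈ 1150 g

|Q_platinum| = |Q_oil|:
710×0.133×(263 − 40.7) = m×1.67×(40.7 − 29.8)
18.2 m = 20992  ⇒  m ≈ 1153 g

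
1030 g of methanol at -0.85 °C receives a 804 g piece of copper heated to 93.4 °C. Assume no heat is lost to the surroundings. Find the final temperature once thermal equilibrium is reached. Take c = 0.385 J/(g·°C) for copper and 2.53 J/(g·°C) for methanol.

T_f ≈ 9.2 °C

Set heat shed by the hot body equal to heat absorbed by the cold body:
804*0.385*(93.4 − T) = 1030*2.53*(T − (-0.85))
309.54(93.4 − T) = 2605.9(T − (-0.85))
2915.4 T = 26696  ⇒  T ≈ 9.16 °C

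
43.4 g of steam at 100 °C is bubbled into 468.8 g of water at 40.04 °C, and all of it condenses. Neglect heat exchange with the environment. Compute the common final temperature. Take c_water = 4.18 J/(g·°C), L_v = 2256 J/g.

Setting the total heat transfer to zero:
latent heat released on condensation: 43.4×2256 = 97910; condensed water 100 °C→T: 181.41(T − 100); water warms: 468.8×4.18×(T − 40.04) = 1959.6(T − 40.04)
2141 T = 97910 + 18141 + 78462 = 194513
T ≈ 90.85 °C — below 100 °C, confirming all the steam condensed.

T_f ≈ 90.9 °C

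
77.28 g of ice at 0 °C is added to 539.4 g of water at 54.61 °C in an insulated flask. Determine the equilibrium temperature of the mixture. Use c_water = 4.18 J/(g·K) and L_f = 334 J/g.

T_f ≈ 37.8 °C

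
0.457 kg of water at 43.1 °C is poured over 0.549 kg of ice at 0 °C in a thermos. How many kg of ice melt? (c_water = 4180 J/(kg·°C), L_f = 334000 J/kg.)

m_melted ≈ 0.247 kg

Heat available from the water dropping to 0 °C: 0.457×4180×43.1 = 82332 J.
Melting all 0.549 kg of ice would need 0.549×334000 = 183366 J.
That's not enough to melt it all — equilibrium is at 0 °C with ice remaining.
m_melt = 82332 / L_f = 0.2465 kg.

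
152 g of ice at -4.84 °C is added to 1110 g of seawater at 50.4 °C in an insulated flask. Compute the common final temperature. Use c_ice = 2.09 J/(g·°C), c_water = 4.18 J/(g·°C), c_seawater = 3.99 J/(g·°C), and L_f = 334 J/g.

Sum of m c ΔT and latent-heat terms is zero:
ice -4.84→0 °C: 152×2.09×4.84 = 1537.6; latent heat to melt: 152×334 = 50768; meltwater 0→T: 152×4.18×T = 635.36 T; seawater cools: 1110×3.99×(T − 50.4) = 4428.9(T − 50.4)
5064.3 T = 223217 − 52306 = 170911
T ≈ 33.75 °C. Since T > 0 °C, the all-ice-melts assumption holds.

T_f ≈ 33.7 °C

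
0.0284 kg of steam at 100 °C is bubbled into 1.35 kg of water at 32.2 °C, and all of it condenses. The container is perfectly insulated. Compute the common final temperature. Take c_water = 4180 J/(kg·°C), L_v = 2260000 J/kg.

Taking heat into each body as positive, Σ m c ΔT = 0:
latent heat released on condensation: 0.0284×2260000 = 64184
  condensed water 100 °C→T: 118.71(T − 100)
  original water: 5643(T − 32.2)
5761.7 T = 64184 + 11871 + 181705 = 257760
T ≈ 44.74 °C (< 100 °C, so full condensation is consistent).

T_f ≈ 44.7 °C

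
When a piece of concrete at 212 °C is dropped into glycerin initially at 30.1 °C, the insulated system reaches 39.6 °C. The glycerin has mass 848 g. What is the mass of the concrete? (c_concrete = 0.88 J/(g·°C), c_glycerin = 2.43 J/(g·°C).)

Let T be the final temperature. ΣQ_i = 0:
m·0.88·(39.6 − 212) + 848·2.43·(39.6 − 30.1) = 0
-151.71 m = -19576
m = -19576/-151.71 ≈ 129 g

m ≈ 129 g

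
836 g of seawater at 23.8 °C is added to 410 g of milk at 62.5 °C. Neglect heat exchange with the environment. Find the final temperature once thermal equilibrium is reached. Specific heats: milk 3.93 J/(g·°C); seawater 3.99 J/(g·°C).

With ΣQ=0 the equilibrium temperature is the m·c-weighted mean:
T_f = (1611.3×62.5 + 3335.6×23.8) / (1611.3 + 3335.6)
    = 180094 / 4946.9 ≈ 36.41 °C

T_f ≈ 36.4 °C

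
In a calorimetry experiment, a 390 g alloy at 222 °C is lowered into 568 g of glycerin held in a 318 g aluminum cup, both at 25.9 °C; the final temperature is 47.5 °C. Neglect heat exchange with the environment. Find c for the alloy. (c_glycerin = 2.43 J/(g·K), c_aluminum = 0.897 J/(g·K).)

c ≈ 0.529 J/(g·K)

Heat gained plus heat lost sum to zero:
390×c×(47.5 − 222) + 568×2.43×(47.5 − 25.9) + 318×0.897×(47.5 − 25.9) = 0
-68055 c = -35974
c = -35974/-68055 ≈ 0.5286 J/(g·K)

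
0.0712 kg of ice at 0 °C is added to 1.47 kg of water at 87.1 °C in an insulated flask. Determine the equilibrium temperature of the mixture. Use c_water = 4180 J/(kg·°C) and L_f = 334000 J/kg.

Energy balance with sensible and latent terms:
melt ice: 0.0712×334000 = 23781; meltwater 0→T: 0.0712×4180×T = 297.62 T; water cools: 1.47×4180×(T − 87.1) = 6144.6(T − 87.1)
6442.2 T = 535195 − 23781 = 511414
T ≈ 79.38 °C — above 0 °C, consistent with complete melting.

T_f ≈ 79.4 °C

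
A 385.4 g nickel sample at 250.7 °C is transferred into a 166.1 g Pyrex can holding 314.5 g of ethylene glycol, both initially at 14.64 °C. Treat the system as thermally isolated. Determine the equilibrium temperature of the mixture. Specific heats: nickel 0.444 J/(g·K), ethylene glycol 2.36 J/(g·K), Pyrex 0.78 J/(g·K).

Energy conservation, ΣQ = 0:
385.4·0.444·(T − 250.7) + 314.5·2.36·(T − 14.64) + 166.1·0.78·(T − 14.64) = 0
171.12(T − 250.7) + 742.22(T − 14.64) + 129.56(T − 14.64) = 0
1042.9 T = 55662
T = 55662 / 1042.9 = 53.4 °C

T_f ≈ 53.4 °C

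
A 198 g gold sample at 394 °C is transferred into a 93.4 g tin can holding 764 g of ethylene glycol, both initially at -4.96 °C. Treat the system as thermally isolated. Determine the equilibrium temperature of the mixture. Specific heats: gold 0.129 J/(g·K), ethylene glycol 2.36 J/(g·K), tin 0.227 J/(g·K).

Taking heat into each body as positive, Σ m c ΔT = 0:
198*0.129*(T − 394) + 764*2.36*(T − (-4.96)) + 93.4*0.227*(T − (-4.96)) = 0
25.54(T − 394) + 1803(T − (-4.96)) + 21.2(T − (-4.96)) = 0
1849.8 T = 1015.3
T = 1015.3 / 1849.8 = 0.549 °C

T_f ≈ 0.5 °C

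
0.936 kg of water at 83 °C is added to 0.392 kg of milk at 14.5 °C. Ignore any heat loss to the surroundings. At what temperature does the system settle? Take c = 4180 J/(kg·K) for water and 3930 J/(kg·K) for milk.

T_f ≈ 63.6 °C

Set heat shed by the hot body equal to heat absorbed by the cold body:
0.936*4180*(83 − T) = 0.392*3930*(T − 14.5)
3912.5(83 − T) = 1540.6(T − 14.5)
5453 T = 347074  ⇒  T ≈ 63.65 °C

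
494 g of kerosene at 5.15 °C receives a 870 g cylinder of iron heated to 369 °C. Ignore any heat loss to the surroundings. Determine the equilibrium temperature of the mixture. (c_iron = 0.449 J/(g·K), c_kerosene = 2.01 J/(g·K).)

Setting the total heat transfer to zero:
870×0.449×(T − 369) + 494×2.01×(T − 5.15) = 0
1383.6 T = 149256
T = 149256/1383.6 ≈ 107.88 °C

T_f ≈ 107.9 °C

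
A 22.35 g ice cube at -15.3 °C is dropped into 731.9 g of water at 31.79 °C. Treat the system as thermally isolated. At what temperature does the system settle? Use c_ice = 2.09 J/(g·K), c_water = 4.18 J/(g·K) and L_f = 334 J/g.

Setting the total heat transfer to zero:
ice -15.3→0 °C: 22.35·2.09·15.3 = 714.69; fusion: m_ice L_f = 22.35·334 = 7464.9; meltwater 0→T: 22.35·4.18·T = 93.42 T; water: 3059.3(T − 31.79)
3152.8 T = 97256 − 8179.6 = 89077
T ≈ 28.25 °C — above 0 °C, consistent with complete melting.

T_f ≈ 28.3 °C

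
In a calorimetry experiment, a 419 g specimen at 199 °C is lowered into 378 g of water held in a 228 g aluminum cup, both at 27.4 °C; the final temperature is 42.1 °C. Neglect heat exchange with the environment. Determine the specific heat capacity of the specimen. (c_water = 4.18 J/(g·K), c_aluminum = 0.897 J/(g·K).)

c ≈ 0.399 J/(g·K)

Heat gained plus heat lost sum to zero:
419×c×(42.1 − 199) + 378×4.18×(42.1 − 27.4) + 228×0.897×(42.1 − 27.4) = 0
-65741 c = -26233
c = -26233/-65741 ≈ 0.399 J/(g·K)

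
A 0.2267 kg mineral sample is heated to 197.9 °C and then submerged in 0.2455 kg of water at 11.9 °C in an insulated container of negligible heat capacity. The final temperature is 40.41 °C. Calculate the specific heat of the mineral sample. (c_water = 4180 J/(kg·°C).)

c ≈ 819 J/(kg·°C)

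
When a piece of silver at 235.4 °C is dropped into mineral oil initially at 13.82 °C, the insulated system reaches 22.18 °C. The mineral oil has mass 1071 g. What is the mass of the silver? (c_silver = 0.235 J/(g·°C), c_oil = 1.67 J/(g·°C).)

|Q_silver| = |Q_oil|:
m·0.235·(235.4 − 22.18) = 1071·1.67·(22.18 − 13.82)
50.11 m = 14952  ⇒  m ≈ 298.4 g

m ≈ 298 g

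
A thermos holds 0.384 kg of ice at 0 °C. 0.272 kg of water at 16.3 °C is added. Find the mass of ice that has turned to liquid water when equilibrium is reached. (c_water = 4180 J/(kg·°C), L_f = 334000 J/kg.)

Heat available from the water dropping to 0 °C: 0.272×4180×16.3 = 18532 J.
Fully melting the ice requires m_ice L_f = 0.384×334000 = 128256 J.
18532 J < 128256 J, so only part of the ice melts and the system sits at 0 °C.
m_melted×334000 = 18532  ⇒  m_melted ≈ 0.05549 kg.

m_melted ≈ 0.0555 kg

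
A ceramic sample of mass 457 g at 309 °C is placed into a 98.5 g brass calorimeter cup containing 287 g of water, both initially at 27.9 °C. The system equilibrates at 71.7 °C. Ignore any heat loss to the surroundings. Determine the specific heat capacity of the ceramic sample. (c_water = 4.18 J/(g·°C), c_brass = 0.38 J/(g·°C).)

c ≈ 0.5 J/(g·°C)

Conservation of energy gives ΣQ = 0:
457·c·(71.7 − 309) + 287·4.18·(71.7 − 27.9) + 98.5·0.38·(71.7 − 27.9) = 0
-108446 c = -54185
c = -54185/-108446 ≈ 0.4996 J/(g·°C)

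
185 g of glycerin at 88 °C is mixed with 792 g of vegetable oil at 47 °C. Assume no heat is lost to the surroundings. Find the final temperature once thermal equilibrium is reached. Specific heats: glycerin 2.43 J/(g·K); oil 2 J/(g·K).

T_f ≈ 56.1 °C

Setting the total heat transfer to zero:
185*2.43*(T − 88) + 792*2*(T − 47) = 0
449.55(T − 88) + 1584(T − 47) = 0
(449.55 + 1584) T = 449.55*88 + 1584*47
T ≈ 56.06 °C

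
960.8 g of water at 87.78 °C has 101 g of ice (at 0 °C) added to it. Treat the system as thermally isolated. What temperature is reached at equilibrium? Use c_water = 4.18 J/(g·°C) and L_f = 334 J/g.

Net heat exchanged in the isolated system is zero:
melt ice: 101×334 = 33734
  meltwater 0→T: 101×4.18×T = 422.18 T
  water cools: 960.8×4.18×(T − 87.78) = 4016.1(T − 87.78)
4438.3 T = 352537 − 33734 = 318803
T ≈ 71.83 °C — above 0 °C, consistent with complete melting.

T_f ≈ 71.8 °C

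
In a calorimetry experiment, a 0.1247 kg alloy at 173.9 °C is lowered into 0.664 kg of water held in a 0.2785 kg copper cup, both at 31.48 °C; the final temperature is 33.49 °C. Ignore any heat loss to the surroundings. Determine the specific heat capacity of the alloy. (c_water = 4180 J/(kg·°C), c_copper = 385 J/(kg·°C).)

c ≈ 331 J/(kg·°C)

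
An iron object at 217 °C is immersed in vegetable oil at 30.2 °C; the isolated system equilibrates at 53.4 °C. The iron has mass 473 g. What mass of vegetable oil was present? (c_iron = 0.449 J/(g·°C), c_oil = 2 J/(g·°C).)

Setting the total heat transfer to zero:
473×0.449×(53.4 − 217) + m×2×(53.4 − 30.2) = 0
46.4 m = 34745
m = 34745/46.4 ≈ 748.8 g

m ≈ 749 g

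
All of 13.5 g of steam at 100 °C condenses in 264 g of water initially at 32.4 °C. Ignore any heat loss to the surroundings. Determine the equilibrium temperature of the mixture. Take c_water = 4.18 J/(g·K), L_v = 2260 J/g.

T_f ≈ 62.0 °C

Energy balance with sensible and latent terms:
condense steam: −13.5·2260 = −30510
  condensate cools 100→T: 13.5·4.18·(T − 100) = 56.43(T − 100)
  original water: 1103.5(T − 32.4)
1160 T = 30510 + 5643 + 35754 = 71907
T ≈ 61.99 °C — below 100 °C, confirming all the steam condensed.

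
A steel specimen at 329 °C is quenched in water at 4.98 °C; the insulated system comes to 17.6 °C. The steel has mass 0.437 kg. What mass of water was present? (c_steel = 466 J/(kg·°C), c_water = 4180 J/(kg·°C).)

m ≈ 1.2 kg

|Q_steel| = |Q_water|:
0.437·466·(329 − 17.6) = m·4180·(17.6 − 4.98)
52752 m = 63414  ⇒  m ≈ 1.202 kg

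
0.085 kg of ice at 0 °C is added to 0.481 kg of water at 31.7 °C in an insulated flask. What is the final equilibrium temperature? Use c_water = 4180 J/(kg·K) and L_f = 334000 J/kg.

T_f ≈ 14.9 °C

Energy conservation, ΣQ = 0:
latent heat to melt: 0.085×334000 = 28390; meltwater 0→T: 0.085×4180×T = 355.3 T; water cools: 0.481×4180×(T − 31.7) = 2010.6(T − 31.7)
2365.9 T = 63735 − 28390 = 35345
T ≈ 14.94 °C (positive, so assuming full melt was valid).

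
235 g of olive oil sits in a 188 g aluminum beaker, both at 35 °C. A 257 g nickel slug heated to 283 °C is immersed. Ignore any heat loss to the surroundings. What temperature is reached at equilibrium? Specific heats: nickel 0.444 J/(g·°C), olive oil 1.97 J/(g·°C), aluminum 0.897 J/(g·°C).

Net heat exchanged in the isolated system is zero:
257*0.444*(T − 283) + 235*1.97*(T − 35) + 188*0.897*(T − 35) = 0
114.11(T − 283) + 462.95(T − 35) + 168.64(T − 35) = 0
(114.11 + 462.95 + 168.64) T = 114.11*283 + 462.95*35 + 168.64*35
T = 54398/745.69 ≈ 72.95 °C

T_f ≈ 72.9 °C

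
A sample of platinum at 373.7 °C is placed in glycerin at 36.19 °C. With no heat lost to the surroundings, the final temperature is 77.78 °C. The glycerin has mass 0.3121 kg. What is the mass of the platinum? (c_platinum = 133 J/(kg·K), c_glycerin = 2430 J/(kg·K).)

m ≈ 0.801 kg

Heat gained plus heat lost sum to zero:
m·133·(77.78 − 373.7) + 0.3121·2430·(77.78 − 36.19) = 0
-39357 m = -31542
m = -31542/-39357 ≈ 0.8014 kg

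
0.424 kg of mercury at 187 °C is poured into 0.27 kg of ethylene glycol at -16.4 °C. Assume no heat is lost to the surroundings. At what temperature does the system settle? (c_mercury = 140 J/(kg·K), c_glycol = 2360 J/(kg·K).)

T_f ≈ 0.9 °C

Setting the total heat transfer to zero:
0.424×140×(T − 187) + 0.27×2360×(T − (-16.4)) = 0
(59.36 + 637.2) T = 59.36×187 + 637.2×(-16.4)
T = 650.24/696.56 ≈ 0.93 °C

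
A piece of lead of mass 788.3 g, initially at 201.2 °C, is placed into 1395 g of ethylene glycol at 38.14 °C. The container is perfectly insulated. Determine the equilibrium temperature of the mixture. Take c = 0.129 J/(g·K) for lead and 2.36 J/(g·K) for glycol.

T_f ≈ 43.0 °C

|Q_lead| = |Q_glycol|:
788.3×0.129×(201.2 − T) = 1395×2.36×(T − 38.14)
101.69(201.2 − T) = 3292.2(T − 38.14)
3393.9 T = 146025  ⇒  T ≈ 43.03 °C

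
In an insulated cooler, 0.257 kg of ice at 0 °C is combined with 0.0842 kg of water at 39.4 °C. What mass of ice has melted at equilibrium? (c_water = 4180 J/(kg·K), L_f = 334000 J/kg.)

m_melted ≈ 0.0415 kg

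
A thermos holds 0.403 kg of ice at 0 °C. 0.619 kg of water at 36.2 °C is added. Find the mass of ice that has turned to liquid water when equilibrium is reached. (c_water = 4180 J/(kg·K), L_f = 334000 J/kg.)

m_melted ≈ 0.28 kg

Cooling the water to 0 °C releases 0.619×4180×36.2 = 93665 J.
To melt every bit of ice: 0.403×334000 = 134602 J.
Since 93665 < 134602 J, not all the ice melts; equilibrium is at 0 °C.
Mass melted = 93665/334000 ≈ 0.2804 kg.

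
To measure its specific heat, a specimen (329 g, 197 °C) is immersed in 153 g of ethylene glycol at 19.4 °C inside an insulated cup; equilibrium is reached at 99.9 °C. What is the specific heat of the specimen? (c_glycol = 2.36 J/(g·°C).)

Conservation of energy gives ΣQ = 0:
329·c·(99.9 − 197) + 153·2.36·(99.9 − 19.4) = 0
-31946 c = -29067
c = -29067/-31946 ≈ 0.9099 J/(g·°C)

c ≈ 0.91 J/(g·°C)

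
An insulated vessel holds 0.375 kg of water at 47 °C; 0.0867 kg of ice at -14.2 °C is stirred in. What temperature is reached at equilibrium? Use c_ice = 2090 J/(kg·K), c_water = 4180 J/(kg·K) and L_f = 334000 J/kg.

T_f ≈ 21.8 °C

Conservation of energy gives ΣQ = 0:
ice -14.2→0 °C: 0.0867×2090×14.2 = 2573.1
  fusion: m_ice L_f = 0.0867×334000 = 28958
  warm the meltwater: 362.41 T
  water cools: 0.375×4180×(T − 47) = 1567.5(T − 47)
1929.9 T = 73672 − 31531 = 42142
T ≈ 21.84 °C — above 0 °C, consistent with complete melting.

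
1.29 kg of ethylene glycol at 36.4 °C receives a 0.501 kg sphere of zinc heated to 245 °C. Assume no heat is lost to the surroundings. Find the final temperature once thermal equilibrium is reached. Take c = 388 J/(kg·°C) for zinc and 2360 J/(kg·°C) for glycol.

T_f ≈ 48.9 °C

Heat lost by the zinc equals heat gained by the glycol:
0.501*388*(245 − T) = 1.29*2360*(T − 36.4)
194.39(245 − T) = 3044.4(T − 36.4)
3238.8 T = 158441  ⇒  T ≈ 48.92 °C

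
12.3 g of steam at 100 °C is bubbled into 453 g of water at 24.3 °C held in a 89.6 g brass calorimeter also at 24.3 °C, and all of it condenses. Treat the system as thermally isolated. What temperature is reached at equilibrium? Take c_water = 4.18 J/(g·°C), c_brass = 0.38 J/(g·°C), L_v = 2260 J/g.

T_f ≈ 40.3 °C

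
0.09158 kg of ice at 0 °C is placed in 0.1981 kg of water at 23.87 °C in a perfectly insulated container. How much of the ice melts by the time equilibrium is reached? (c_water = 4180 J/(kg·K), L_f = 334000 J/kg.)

Heat available from the water dropping to 0 °C: 0.1981·4180·23.87 = 19766 J.
To melt every bit of ice: 0.09158·334000 = 30588 J.
19766 J < 30588 J, so only part of the ice melts and the system sits at 0 °C.
Mass melted = 19766/334000 ≈ 0.05918 kg.

m_melted ≈ 0.0592 kg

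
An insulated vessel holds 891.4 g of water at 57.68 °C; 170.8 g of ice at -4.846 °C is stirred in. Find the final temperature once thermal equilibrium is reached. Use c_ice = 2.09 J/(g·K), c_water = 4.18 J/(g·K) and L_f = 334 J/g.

T_f ≈ 35.2 °C

Let T be the final temperature. ΣQ_i = 0:
ice -4.846→0 °C: 170.8×2.09×4.846 = 1729.9
  latent heat to melt: 170.8×334 = 57047
  meltwater 0→T: 170.8×4.18×T = 713.94 T
  water cools: 891.4×4.18×(T − 57.68) = 3726.1(T − 57.68)
4440 T = 214919 − 58777 = 156142
T ≈ 35.17 °C — above 0 °C, consistent with complete melting.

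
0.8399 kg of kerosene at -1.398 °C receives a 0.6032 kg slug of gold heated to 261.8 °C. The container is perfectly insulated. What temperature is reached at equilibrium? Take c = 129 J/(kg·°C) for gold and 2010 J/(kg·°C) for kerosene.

With ΣQ=0 the equilibrium temperature is the m·c-weighted mean:
T_f = (77.81·261.8 + 1688.2·(-1.398)) / (77.81 + 1688.2)
    = 18011 / 1766 ≈ 10.20 °C

T_f ≈ 10.2 °C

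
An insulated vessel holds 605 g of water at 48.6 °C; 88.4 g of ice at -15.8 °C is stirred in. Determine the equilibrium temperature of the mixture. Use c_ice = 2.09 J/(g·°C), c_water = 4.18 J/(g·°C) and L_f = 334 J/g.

T_f ≈ 31.2 °C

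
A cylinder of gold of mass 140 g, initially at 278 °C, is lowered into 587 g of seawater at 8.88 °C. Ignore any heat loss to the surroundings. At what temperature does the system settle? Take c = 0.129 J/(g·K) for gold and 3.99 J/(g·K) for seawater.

With ΣQ=0 the equilibrium temperature is the m·c-weighted mean:
T_f = (18.06·278 + 2342.1·8.88) / (18.06 + 2342.1)
    = 25819 / 2360.2 ≈ 10.94 °C

T_f ≈ 10.9 °C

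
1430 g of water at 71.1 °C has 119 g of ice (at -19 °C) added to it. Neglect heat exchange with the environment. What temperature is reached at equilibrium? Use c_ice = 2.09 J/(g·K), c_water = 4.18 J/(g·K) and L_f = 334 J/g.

T_f ≈ 58.8 °C

Net heat exchanged in the isolated system is zero:
warm ice to 0 °C: 119×2.09×(0 − (-19)) = 4725.5
  fusion: m_ice L_f = 119×334 = 39746
  warm the meltwater: 497.42 T
  water: 5977.4(T − 71.1)
6474.8 T = 424993 − 44471 = 380522
T ≈ 58.77 °C — above 0 °C, consistent with complete melting.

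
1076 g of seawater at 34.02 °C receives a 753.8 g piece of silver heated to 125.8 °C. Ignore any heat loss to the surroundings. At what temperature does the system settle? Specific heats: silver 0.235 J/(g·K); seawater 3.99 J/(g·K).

Taking heat into each body as positive, Σ m c ΔT = 0:
753.8×0.235×(T − 125.8) + 1076×3.99×(T − 34.02) = 0
177.14(T − 125.8) + 4293.2(T − 34.02) = 0
4470.4 T = 168341
T = 168341/4470.4 ≈ 37.66 °C

T_f ≈ 37.7 °C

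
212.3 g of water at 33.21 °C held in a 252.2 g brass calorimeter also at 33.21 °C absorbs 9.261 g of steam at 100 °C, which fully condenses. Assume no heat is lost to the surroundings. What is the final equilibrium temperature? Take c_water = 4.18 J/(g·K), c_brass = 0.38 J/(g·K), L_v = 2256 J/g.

T_f ≈ 56.2 °C

Setting the total heat transfer to zero:
condense steam: −9.261×2256 = −20893
  condensed water 100 °C→T: 38.71(T − 100)
  original water: 887.41(T − 33.21)
  cup: 95.84(T − 33.21)
1022 T = 20893 + 3871.1 + 32654 = 57418
T ≈ 56.18 °C, under the boiling point, so the assumption holds.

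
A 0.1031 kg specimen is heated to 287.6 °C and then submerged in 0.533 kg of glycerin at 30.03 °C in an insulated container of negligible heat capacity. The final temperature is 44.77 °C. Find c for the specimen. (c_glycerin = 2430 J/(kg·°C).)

c ≈ 763 J/(kg·°C)

m_s c (T_s − T_f) = m_glycerin c_glycerin (T_f − T_0):
0.1031×c×(287.6 − 44.77) = 0.533×2430×(44.77 − 30.03)
25.04 c = 19091  ⇒  c ≈ 762.6 J/(kg·°C)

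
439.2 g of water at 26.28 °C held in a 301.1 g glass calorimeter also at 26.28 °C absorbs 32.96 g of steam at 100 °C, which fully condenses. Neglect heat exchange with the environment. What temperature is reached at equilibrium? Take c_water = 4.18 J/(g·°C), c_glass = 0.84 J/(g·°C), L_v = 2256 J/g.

T_f ≈ 64.2 °C

Heat gained plus heat lost sum to zero:
condense steam: −32.96·2256 = −74358; condensed water 100 °C→T: 137.77(T − 100); water warms: 439.2·4.18·(T − 26.28) = 1835.9(T − 26.28); cup: 252.92(T − 26.28)
2226.6 T = 74358 + 13777 + 54893 = 143028
T ≈ 64.24 °C, under the boiling point, so the assumption holds.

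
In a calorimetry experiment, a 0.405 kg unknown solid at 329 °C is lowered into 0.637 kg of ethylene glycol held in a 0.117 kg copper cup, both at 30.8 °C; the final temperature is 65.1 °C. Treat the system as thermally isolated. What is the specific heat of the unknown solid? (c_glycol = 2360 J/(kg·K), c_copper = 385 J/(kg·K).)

Let T be the final temperature. ΣQ_i = 0:
0.405×c×(65.1 − 329) + 0.637×2360×(65.1 − 30.8) + 0.117×385×(65.1 − 30.8) = 0
-106.88 c = -53109
c = -53109/-106.88 ≈ 496.9 J/(kg·K)

c ≈ 497 J/(kg·K)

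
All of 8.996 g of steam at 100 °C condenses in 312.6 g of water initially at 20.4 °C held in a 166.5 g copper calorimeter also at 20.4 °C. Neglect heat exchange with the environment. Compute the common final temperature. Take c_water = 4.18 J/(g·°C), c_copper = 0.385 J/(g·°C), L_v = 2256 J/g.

T_f ≈ 36.9 °C

Let T be the final temperature. ΣQ_i = 0:
latent heat released on condensation: 8.996·2256 = 20295
  condensed water 100 °C→T: 37.6(T − 100)
  original water: 1306.7(T − 20.4)
  copper cup: 166.5·0.385·(T − 20.4) = 64.1(T − 20.4)
1408.4 T = 20295 + 3760.3 + 27964 = 52019
T ≈ 36.94 °C (< 100 °C, so full condensation is consistent).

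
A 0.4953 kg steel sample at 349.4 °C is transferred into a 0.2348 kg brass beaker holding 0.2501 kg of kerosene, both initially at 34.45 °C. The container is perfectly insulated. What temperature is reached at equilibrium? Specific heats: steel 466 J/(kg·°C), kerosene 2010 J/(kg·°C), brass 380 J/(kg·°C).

Taking heat into each body as positive, Σ m c ΔT = 0:
0.4953·466·(T − 349.4) + 0.2501·2010·(T − 34.45) + 0.2348·380·(T − 34.45) = 0
230.81(T − 349.4) + 502.7(T − 34.45) + 89.22(T − 34.45) = 0
(230.81 + 502.7 + 89.22) T = 230.81·349.4 + 502.7·34.45 + 89.22·34.45
T ≈ 122.81 °C

T_f ≈ 122.8 °C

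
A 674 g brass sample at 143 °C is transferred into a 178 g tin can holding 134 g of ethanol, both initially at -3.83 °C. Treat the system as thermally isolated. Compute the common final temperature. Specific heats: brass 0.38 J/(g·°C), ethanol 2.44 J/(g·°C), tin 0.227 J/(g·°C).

T_f ≈ 56.5 °C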